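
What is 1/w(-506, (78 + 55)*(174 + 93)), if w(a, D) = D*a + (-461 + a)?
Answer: -1/17969533 ≈ -5.5650e-8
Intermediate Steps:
w(a, D) = -461 + a + D*a
1/w(-506, (78 + 55)*(174 + 93)) = 1/(-461 - 506 + ((78 + 55)*(174 + 93))*(-506)) = 1/(-461 - 506 + (133*267)*(-506)) = 1/(-461 - 506 + 35511*(-506)) = 1/(-461 - 506 - 17968566) = 1/(-17969533) = -1/17969533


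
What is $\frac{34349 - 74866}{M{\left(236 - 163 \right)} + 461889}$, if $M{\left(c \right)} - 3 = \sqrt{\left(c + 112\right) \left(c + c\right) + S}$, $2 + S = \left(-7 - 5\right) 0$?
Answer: $- \frac{4678619541}{53336048164} + \frac{40517 \sqrt{422}}{26668024082} \approx -0.087688$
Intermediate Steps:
$S = -2$ ($S = -2 + \left(-7 - 5\right) 0 = -2 - 0 = -2 + 0 = -2$)
$M{\left(c \right)} = 3 + \sqrt{-2 + 2 c \left(112 + c\right)}$ ($M{\left(c \right)} = 3 + \sqrt{\left(c + 112\right) \left(c + c\right) - 2} = 3 + \sqrt{\left(112 + c\right) 2 c - 2} = 3 + \sqrt{2 c \left(112 + c\right) - 2} = 3 + \sqrt{-2 + 2 c \left(112 + c\right)}$)
$\frac{34349 - 74866}{M{\left(236 - 163 \right)} + 461889} = \frac{34349 - 74866}{\left(3 + \sqrt{-2 + 2 \left(236 - 163\right)^{2} + 224 \left(236 - 163\right)}\right) + 461889} = - \frac{40517}{\left(3 + \sqrt{-2 + 2 \cdot 73^{2} + 224 \cdot 73}\right) + 461889} = - \frac{40517}{\left(3 + \sqrt{-2 + 2 \cdot 5329 + 16352}\right) + 461889} = - \frac{40517}{\left(3 + \sqrt{-2 + 10658 + 16352}\right) + 461889} = - \frac{40517}{\left(3 + \sqrt{27008}\right) + 461889} = - \frac{40517}{\left(3 + 8 \sqrt{422}\right) + 461889} = - \frac{40517}{461892 + 8 \sqrt{422}}$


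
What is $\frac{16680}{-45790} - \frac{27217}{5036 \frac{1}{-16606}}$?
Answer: $\frac{1034770816805}{11529922} \approx 89747.0$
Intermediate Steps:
$\frac{16680}{-45790} - \frac{27217}{5036 \frac{1}{-16606}} = 16680 \left(- \frac{1}{45790}\right) - \frac{27217}{5036 \left(- \frac{1}{16606}\right)} = - \frac{1668}{4579} - \frac{27217}{- \frac{2518}{8303}} = - \frac{1668}{4579} - - \frac{225982751}{2518} = - \frac{1668}{4579} + \frac{225982751}{2518} = \frac{1034770816805}{11529922}$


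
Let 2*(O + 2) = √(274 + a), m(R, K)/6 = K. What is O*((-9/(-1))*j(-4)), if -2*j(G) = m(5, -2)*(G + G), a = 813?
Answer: 864 - 216*√1087 ≈ -6257.5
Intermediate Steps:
m(R, K) = 6*K
j(G) = 12*G (j(G) = -6*(-2)*(G + G)/2 = -(-6)*2*G = -(-12)*G = 12*G)
O = -2 + √1087/2 (O = -2 + √(274 + 813)/2 = -2 + √1087/2 ≈ 14.485)
O*((-9/(-1))*j(-4)) = (-2 + √1087/2)*((-9/(-1))*(12*(-4))) = (-2 + √1087/2)*(-9*(-1)*(-48)) = (-2 + √1087/2)*(9*(-48)) = (-2 + √1087/2)*(-432) = 864 - 216*√1087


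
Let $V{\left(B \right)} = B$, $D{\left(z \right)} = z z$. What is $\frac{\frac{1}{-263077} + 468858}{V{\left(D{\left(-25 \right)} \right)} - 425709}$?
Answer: $- \frac{123345756065}{111829823468} \approx -1.103$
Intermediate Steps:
$D{\left(z \right)} = z^{2}$
$\frac{\frac{1}{-263077} + 468858}{V{\left(D{\left(-25 \right)} \right)} - 425709} = \frac{\frac{1}{-263077} + 468858}{\left(-25\right)^{2} - 425709} = \frac{- \frac{1}{263077} + 468858}{625 - 425709} = \frac{123345756065}{263077 \left(-425084\right)} = \frac{123345756065}{263077} \left(- \frac{1}{425084}\right) = - \frac{123345756065}{111829823468}$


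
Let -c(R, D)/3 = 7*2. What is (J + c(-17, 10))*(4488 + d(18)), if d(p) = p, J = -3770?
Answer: -17176872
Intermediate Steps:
c(R, D) = -42 (c(R, D) = -21*2 = -3*14 = -42)
(J + c(-17, 10))*(4488 + d(18)) = (-3770 - 42)*(4488 + 18) = -3812*4506 = -17176872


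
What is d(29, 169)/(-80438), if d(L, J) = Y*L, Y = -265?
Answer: 7685/80438 ≈ 0.095539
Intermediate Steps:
d(L, J) = -265*L
d(29, 169)/(-80438) = -265*29/(-80438) = -7685*(-1/80438) = 7685/80438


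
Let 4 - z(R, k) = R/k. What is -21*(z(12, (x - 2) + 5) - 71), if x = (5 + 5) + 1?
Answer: 1425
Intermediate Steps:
x = 11 (x = 10 + 1 = 11)
z(R, k) = 4 - R/k
-21*(z(12, (x - 2) + 5) - 71) = -21*((4 - 1*12/((11 - 2) + 5)) - 71) = -21*((4 - 1*12/(9 + 5)) - 71) = -21*((4 - 1*12/14) - 71) = -21*((4 - 1*12*1/14) - 71) = -21*((4 - 6/7) - 71) = -21*(22/7 - 71) = -21*(-475/7) = 1425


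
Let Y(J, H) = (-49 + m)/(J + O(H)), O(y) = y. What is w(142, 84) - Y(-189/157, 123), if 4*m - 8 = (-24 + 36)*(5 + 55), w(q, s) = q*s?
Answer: 228066335/19122 ≈ 11927.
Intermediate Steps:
m = 182 (m = 2 + ((-24 + 36)*(5 + 55))/4 = 2 + (12*60)/4 = 2 + (¼)*720 = 2 + 180 = 182)
Y(J, H) = 133/(H + J) (Y(J, H) = (-49 + 182)/(J + H) = 133/(H + J))
w(142, 84) - Y(-189/157, 123) = 142*84 - 133/(123 - 189/157) = 11928 - 133/(123 - 189*1/157) = 11928 - 133/(123 - 189/157) = 11928 - 133/19122/157 = 11928 - 133*157/19122 = 11928 - 1*20881/19122 = 11928 - 20881/19122 = 228066335/19122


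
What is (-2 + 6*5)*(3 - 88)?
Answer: -2380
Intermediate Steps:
(-2 + 6*5)*(3 - 88) = (-2 + 30)*(-85) = 28*(-85) = -2380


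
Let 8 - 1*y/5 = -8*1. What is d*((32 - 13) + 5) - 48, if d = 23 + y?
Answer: 2424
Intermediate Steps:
y = 80 (y = 40 - (-40) = 40 - 5*(-8) = 40 + 40 = 80)
d = 103 (d = 23 + 80 = 103)
d*((32 - 13) + 5) - 48 = 103*((32 - 13) + 5) - 48 = 103*(19 + 5) - 48 = 103*24 - 48 = 2472 - 48 = 2424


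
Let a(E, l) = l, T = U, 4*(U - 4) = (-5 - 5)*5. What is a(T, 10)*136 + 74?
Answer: 1434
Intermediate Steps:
U = -17/2 (U = 4 + ((-5 - 5)*5)/4 = 4 + (-10*5)/4 = 4 + (1/4)*(-50) = 4 - 25/2 = -17/2 ≈ -8.5000)
T = -17/2 ≈ -8.5000
a(T, 10)*136 + 74 = 10*136 + 74 = 1360 + 74 = 1434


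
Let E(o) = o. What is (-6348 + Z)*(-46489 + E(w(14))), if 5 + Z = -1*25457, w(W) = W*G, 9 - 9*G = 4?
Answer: 13307109110/9 ≈ 1.4786e+9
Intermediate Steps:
G = 5/9 (G = 1 - ⅑*4 = 1 - 4/9 = 5/9 ≈ 0.55556)
w(W) = 5*W/9 (w(W) = W*(5/9) = 5*W/9)
Z = -25462 (Z = -5 - 1*25457 = -5 - 25457 = -25462)
(-6348 + Z)*(-46489 + E(w(14))) = (-6348 - 25462)*(-46489 + (5/9)*14) = -31810*(-46489 + 70/9) = -31810*(-418331/9) = 13307109110/9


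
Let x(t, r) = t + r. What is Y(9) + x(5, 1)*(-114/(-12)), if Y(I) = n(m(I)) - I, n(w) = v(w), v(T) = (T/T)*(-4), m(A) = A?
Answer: 44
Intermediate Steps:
x(t, r) = r + t
v(T) = -4 (v(T) = 1*(-4) = -4)
n(w) = -4
Y(I) = -4 - I
Y(9) + x(5, 1)*(-114/(-12)) = (-4 - 1*9) + (1 + 5)*(-114/(-12)) = (-4 - 9) + 6*(-114*(-1/12)) = -13 + 6*(19/2) = -13 + 57 = 44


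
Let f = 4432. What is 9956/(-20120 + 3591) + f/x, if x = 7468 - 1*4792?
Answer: 11653568/11057901 ≈ 1.0539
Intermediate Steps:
x = 2676 (x = 7468 - 4792 = 2676)
9956/(-20120 + 3591) + f/x = 9956/(-20120 + 3591) + 4432/2676 = 9956/(-16529) + 4432*(1/2676) = 9956*(-1/16529) + 1108/669 = -9956/16529 + 1108/669 = 11653568/11057901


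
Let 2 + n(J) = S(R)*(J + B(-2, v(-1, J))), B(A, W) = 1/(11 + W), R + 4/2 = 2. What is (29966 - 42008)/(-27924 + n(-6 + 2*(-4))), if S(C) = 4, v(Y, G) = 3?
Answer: 42147/97936 ≈ 0.43035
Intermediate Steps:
R = 0 (R = -2 + 2 = 0)
n(J) = -12/7 + 4*J (n(J) = -2 + 4*(J + 1/(11 + 3)) = -2 + 4*(J + 1/14) = -2 + 4*(1/14 + J) = -2 + (2/7 + 4*J) = -12/7 + 4*J)
(29966 - 42008)/(-27924 + n(-6 + 2*(-4))) = (29966 - 42008)/(-27924 + (-12/7 + 4*(-6 + 2*(-4)))) = -12042/(-27924 + (-12/7 + 4*(-6 - 8))) = -12042/(-27924 + (-12/7 + 4*(-14))) = -12042/(-27924 + (-12/7 - 56)) = -12042/(-27924 - 404/7) = -12042/(-195872/7) = -12042*(-7/195872) = 42147/97936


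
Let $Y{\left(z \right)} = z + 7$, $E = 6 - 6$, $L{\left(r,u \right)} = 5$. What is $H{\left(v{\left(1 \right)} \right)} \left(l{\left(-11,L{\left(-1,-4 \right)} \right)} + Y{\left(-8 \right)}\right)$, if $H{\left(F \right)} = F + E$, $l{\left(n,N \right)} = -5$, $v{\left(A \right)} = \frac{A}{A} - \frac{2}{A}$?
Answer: $6$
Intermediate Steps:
$v{\left(A \right)} = 1 - \frac{2}{A}$
$E = 0$
$Y{\left(z \right)} = 7 + z$
$H{\left(F \right)} = F$ ($H{\left(F \right)} = F + 0 = F$)
$H{\left(v{\left(1 \right)} \right)} \left(l{\left(-11,L{\left(-1,-4 \right)} \right)} + Y{\left(-8 \right)}\right) = \frac{-2 + 1}{1} \left(-5 + \left(7 - 8\right)\right) = 1 \left(-1\right) \left(-5 - 1\right) = \left(-1\right) \left(-6\right) = 6$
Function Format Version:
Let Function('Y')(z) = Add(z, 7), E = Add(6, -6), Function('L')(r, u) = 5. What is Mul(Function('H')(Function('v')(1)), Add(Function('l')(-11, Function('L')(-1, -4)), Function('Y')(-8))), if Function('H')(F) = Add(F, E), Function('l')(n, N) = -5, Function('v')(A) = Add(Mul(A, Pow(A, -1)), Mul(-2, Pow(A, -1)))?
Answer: 6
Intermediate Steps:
Function('v')(A) = Add(1, Mul(-2, Pow(A, -1)))
E = 0
Function('Y')(z) = Add(7, z)
Function('H')(F) = F (Function('H')(F) = Add(F, 0) = F)
Mul(Function('H')(Function('v')(1)), Add(Function('l')(-11, Function('L')(-1, -4)), Function('Y')(-8))) = Mul(Mul(Pow(1, -1), Add(-2, 1)), Add(-5, Add(7, -8))) = Mul(Mul(1, -1), Add(-5, -1)) = Mul(-1, -6) = 6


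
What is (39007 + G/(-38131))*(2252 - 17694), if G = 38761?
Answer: -22967460362952/38131 ≈ -6.0233e+8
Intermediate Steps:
(39007 + G/(-38131))*(2252 - 17694) = (39007 + 38761/(-38131))*(2252 - 17694) = (39007 + 38761*(-1/38131))*(-15442) = (39007 - 38761/38131)*(-15442) = (1487337156/38131)*(-15442) = -22967460362952/38131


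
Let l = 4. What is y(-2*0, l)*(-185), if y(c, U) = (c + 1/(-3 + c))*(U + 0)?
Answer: 740/3 ≈ 246.67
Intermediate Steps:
y(c, U) = U*(c + 1/(-3 + c)) (y(c, U) = (c + 1/(-3 + c))*U = U*(c + 1/(-3 + c)))
y(-2*0, l)*(-185) = (4*(1 + (-2*0)**2 - (-6)*0)/(-3 - 2*0))*(-185) = (4*(1 + 0**2 - 3*0)/(-3 + 0))*(-185) = (4*(1 + 0 + 0)/(-3))*(-185) = (4*(-1/3)*1)*(-185) = -4/3*(-185) = 740/3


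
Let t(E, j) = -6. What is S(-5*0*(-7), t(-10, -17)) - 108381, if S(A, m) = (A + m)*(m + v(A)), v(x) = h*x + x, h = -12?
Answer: -108345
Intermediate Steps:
v(x) = -11*x (v(x) = -12*x + x = -11*x)
S(A, m) = (A + m)*(m - 11*A)
S(-5*0*(-7), t(-10, -17)) - 108381 = ((-6)² - 11*(-5*0*(-7))² - 10*-5*0*(-7)*(-6)) - 108381 = (36 - 11*(0*(-7))² - 10*0*(-7)*(-6)) - 108381 = (36 - 11*0² - 10*0*(-6)) - 108381 = (36 - 11*0 + 0) - 108381 = (36 + 0 + 0) - 108381 = 36 - 108381 = -108345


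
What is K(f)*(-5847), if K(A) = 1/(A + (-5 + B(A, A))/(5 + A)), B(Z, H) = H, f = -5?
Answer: 0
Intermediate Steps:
K(A) = 1/(A + (-5 + A)/(5 + A))
K(f)*(-5847) = ((5 - 5)/(-5 + (-5)**2 + 6*(-5)))*(-5847) = (0/(-5 + 25 - 30))*(-5847) = (0/(-10))*(-5847) = -1/10*0*(-5847) = 0*(-5847) = 0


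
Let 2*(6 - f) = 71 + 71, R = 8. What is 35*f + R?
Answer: -2267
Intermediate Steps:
f = -65 (f = 6 - (71 + 71)/2 = 6 - ½*142 = 6 - 71 = -65)
35*f + R = 35*(-65) + 8 = -2275 + 8 = -2267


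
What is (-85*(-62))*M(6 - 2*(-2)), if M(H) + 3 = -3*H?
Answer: -173910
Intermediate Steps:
M(H) = -3 - 3*H
(-85*(-62))*M(6 - 2*(-2)) = (-85*(-62))*(-3 - 3*(6 - 2*(-2))) = 5270*(-3 - 3*(6 + 4)) = 5270*(-3 - 3*10) = 5270*(-3 - 30) = 5270*(-33) = -173910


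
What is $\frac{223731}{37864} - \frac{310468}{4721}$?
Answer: $- \frac{10699326301}{178755944} \approx -59.854$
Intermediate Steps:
$\frac{223731}{37864} - \frac{310468}{4721} = - \frac{10699326301}{178755944}$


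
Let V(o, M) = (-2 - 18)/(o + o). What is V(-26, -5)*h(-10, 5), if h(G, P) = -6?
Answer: -30/13 ≈ -2.3077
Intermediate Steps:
V(o, M) = -10/o (V(o, M) = -20*1/(2*o) = -10/o)
V(-26, -5)*h(-10, 5) = -10/(-26)*(-6) = -10*(-1/26)*(-6) = (5/13)*(-6) = -30/13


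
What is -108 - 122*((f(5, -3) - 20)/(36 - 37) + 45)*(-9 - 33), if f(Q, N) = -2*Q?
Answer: 384192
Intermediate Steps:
-108 - 122*((f(5, -3) - 20)/(36 - 37) + 45)*(-9 - 33) = -108 - 122*((-2*5 - 20)/(36 - 37) + 45)*(-9 - 33) = -108 - 122*((-10 - 20)/(-1) + 45)*(-42) = -108 - 122*(-30*(-1) + 45)*(-42) = -108 - 122*(30 + 45)*(-42) = -108 - 9150*(-42) = -108 - 122*(-3150) = -108 + 384300 = 384192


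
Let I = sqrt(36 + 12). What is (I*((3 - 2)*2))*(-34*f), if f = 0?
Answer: 0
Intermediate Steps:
I = 4*sqrt(3) (I = sqrt(48) = 4*sqrt(3) ≈ 6.9282)
(I*((3 - 2)*2))*(-34*f) = ((4*sqrt(3))*((3 - 2)*2))*(-34*0) = ((4*sqrt(3))*(1*2))*0 = ((4*sqrt(3))*2)*0 = (8*sqrt(3))*0 = 0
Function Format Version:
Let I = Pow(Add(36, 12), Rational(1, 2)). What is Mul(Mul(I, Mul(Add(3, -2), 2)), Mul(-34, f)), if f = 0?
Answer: 0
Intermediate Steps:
I = Mul(4, Pow(3, Rational(1, 2))) (I = Pow(48, Rational(1, 2)) = Mul(4, Pow(3, Rational(1, 2))) ≈ 6.9282)
Mul(Mul(I, Mul(Add(3, -2), 2)), Mul(-34, f)) = Mul(Mul(Mul(4, Pow(3, Rational(1, 2))), Mul(Add(3, -2), 2)), Mul(-34, 0)) = Mul(Mul(Mul(4, Pow(3, Rational(1, 2))), Mul(1, 2)), 0) = Mul(Mul(Mul(4, Pow(3, Rational(1, 2))), 2), 0) = Mul(Mul(8, Pow(3, Rational(1, 2))), 0) = 0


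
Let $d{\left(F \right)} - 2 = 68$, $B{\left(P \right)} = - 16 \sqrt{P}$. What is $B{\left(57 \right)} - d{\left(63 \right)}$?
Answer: $-70 - 16 \sqrt{57} \approx -190.8$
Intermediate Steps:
$d{\left(F \right)} = 70$ ($d{\left(F \right)} = 2 + 68 = 70$)
$B{\left(57 \right)} - d{\left(63 \right)} = - 16 \sqrt{57} - 70 = -70 - 16 \sqrt{57}$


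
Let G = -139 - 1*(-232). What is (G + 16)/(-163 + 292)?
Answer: 109/129 ≈ 0.84496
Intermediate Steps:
G = 93 (G = -139 + 232 = 93)
(G + 16)/(-163 + 292) = (93 + 16)/(-163 + 292) = 109/129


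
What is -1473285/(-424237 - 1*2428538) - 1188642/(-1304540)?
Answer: 35419249303/24810393990 ≈ 1.4276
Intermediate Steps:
-1473285/(-424237 - 1*2428538) - 1188642/(-1304540) = -1473285/(-424237 - 2428538) - 1188642*(-1/1304540) = -1473285/(-2852775) + 594321/652270 = -1473285*(-1/2852775) + 594321/652270 = 98219/190185 + 594321/652270 = 35419249303/24810393990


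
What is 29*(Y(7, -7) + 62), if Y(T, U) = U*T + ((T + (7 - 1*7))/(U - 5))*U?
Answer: 5945/12 ≈ 495.42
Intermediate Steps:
Y(T, U) = T*U + T*U/(-5 + U) (Y(T, U) = T*U + ((T + (7 - 7))/(-5 + U))*U = T*U + ((T + 0)/(-5 + U))*U = T*U + (T/(-5 + U))*U = T*U + T*U/(-5 + U))
29*(Y(7, -7) + 62) = 29*(7*(-7)*(-4 - 7)/(-5 - 7) + 62) = 29*(7*(-7)*(-11)/(-12) + 62) = 29*(7*(-7)*(-1/12)*(-11) + 62) = 29*(-539/12 + 62) = 29*(205/12) = 5945/12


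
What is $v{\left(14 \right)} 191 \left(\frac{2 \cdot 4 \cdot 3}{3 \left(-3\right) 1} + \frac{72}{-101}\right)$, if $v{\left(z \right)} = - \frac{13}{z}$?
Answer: $\frac{1271296}{2121} \approx 599.38$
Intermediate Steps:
$v{\left(14 \right)} 191 \left(\frac{2 \cdot 4 \cdot 3}{3 \left(-3\right) 1} + \frac{72}{-101}\right) = - \frac{13}{14} \cdot 191 \left(\frac{2 \cdot 4 \cdot 3}{3 \left(-3\right) 1} + \frac{72}{-101}\right) = \left(-13\right) \frac{1}{14} \cdot 191 \left(\frac{8 \cdot 3}{\left(-9\right) 1} + 72 \left(- \frac{1}{101}\right)\right) = \left(- \frac{13}{14}\right) 191 \left(\frac{24}{-9} - \frac{72}{101}\right) = - \frac{2483 \left(24 \left(- \frac{1}{9}\right) - \frac{72}{101}\right)}{14} = - \frac{2483 \left(- \frac{8}{3} - \frac{72}{101}\right)}{14} = \left(- \frac{2483}{14}\right) \left(- \frac{1024}{303}\right) = \frac{1271296}{2121}$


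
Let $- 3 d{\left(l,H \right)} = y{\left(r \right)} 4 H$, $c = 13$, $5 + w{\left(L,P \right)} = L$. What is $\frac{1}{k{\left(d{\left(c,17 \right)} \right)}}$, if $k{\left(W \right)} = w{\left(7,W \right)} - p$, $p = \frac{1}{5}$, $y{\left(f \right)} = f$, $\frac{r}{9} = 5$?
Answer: $\frac{5}{9} \approx 0.55556$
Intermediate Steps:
$r = 45$ ($r = 9 \cdot 5 = 45$)
$w{\left(L,P \right)} = -5 + L$
$p = \frac{1}{5} \approx 0.2$
$d{\left(l,H \right)} = - 60 H$ ($d{\left(l,H \right)} = - \frac{45 \cdot 4 H}{3} = - \frac{180 H}{3} = - 60 H$)
$k{\left(W \right)} = \frac{9}{5}$ ($k{\left(W \right)} = \left(-5 + 7\right) - \frac{1}{5} = 2 - \frac{1}{5} = \frac{9}{5}$)
$\frac{1}{k{\left(d{\left(c,17 \right)} \right)}} = \frac{1}{\frac{9}{5}} = \frac{5}{9}$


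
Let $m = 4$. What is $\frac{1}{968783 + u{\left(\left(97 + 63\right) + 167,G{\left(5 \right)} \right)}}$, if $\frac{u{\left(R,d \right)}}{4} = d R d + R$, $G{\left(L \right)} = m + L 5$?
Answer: $\frac{1}{2070119} \approx 4.8306 \cdot 10^{-7}$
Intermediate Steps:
$G{\left(L \right)} = 4 + 5 L$ ($G{\left(L \right)} = 4 + L 5 = 4 + 5 L$)
$u{\left(R,d \right)} = 4 R + 4 R d^{2}$ ($u{\left(R,d \right)} = 4 \left(d R d + R\right) = 4 \left(R d d + R\right) = 4 \left(R d^{2} + R\right) = 4 \left(R + R d^{2}\right) = 4 R + 4 R d^{2}$)
$\frac{1}{968783 + u{\left(\left(97 + 63\right) + 167,G{\left(5 \right)} \right)}} = \frac{1}{968783 + 4 \left(\left(97 + 63\right) + 167\right) \left(1 + \left(4 + 5 \cdot 5\right)^{2}\right)} = \frac{1}{968783 + 4 \left(160 + 167\right) \left(1 + \left(4 + 25\right)^{2}\right)} = \frac{1}{968783 + 4 \cdot 327 \left(1 + 29^{2}\right)} = \frac{1}{968783 + 4 \cdot 327 \left(1 + 841\right)} = \frac{1}{968783 + 4 \cdot 327 \cdot 842} = \frac{1}{968783 + 1101336} = \frac{1}{2070119}$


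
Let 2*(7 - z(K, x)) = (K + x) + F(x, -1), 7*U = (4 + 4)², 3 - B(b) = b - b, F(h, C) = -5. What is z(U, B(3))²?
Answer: 576/49 ≈ 11.755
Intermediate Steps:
B(b) = 3 (B(b) = 3 - (b - b) = 3 - 1*0 = 3 + 0 = 3)
U = 64/7 (U = (4 + 4)²/7 = (⅐)*8² = (⅐)*64 = 64/7 ≈ 9.1429)
z(K, x) = 19/2 - K/2 - x/2 (z(K, x) = 7 - ((K + x) - 5)/2 = 7 - (-5 + K + x)/2 = 7 + (5/2 - K/2 - x/2) = 19/2 - K/2 - x/2)
z(U, B(3))² = (19/2 - ½*64/7 - ½*3)² = (19/2 - 32/7 - 3/2)² = (24/7)² = 576/49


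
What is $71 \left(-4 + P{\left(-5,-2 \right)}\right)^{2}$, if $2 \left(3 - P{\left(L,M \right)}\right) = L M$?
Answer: $2556$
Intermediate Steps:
$P{\left(L,M \right)} = 3 - \frac{L M}{2}$
$71 \left(-4 + P{\left(-5,-2 \right)}\right)^{2} = 71 \left(-4 + \left(3 - \left(- \frac{5}{2}\right) \left(-2\right)\right)\right)^{2} = 71 \left(-4 + \left(3 - 5\right)\right)^{2} = 71 \left(-4 - 2\right)^{2} = 71 \left(-6\right)^{2} = 71 \cdot 36 = 2556$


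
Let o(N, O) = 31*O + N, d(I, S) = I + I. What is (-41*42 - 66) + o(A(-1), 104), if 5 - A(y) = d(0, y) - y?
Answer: 1440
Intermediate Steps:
d(I, S) = 2*I
A(y) = 5 + y (A(y) = 5 - (2*0 - y) = 5 - (0 - y) = 5 - (-1)*y = 5 + y)
o(N, O) = N + 31*O
(-41*42 - 66) + o(A(-1), 104) = (-41*42 - 66) + ((5 - 1) + 31*104) = (-1722 - 66) + (4 + 3224) = -1788 + 3228 = 1440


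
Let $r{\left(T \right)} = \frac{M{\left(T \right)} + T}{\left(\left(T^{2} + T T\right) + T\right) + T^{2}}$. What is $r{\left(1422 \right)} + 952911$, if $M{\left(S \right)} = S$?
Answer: $\frac{4066071239}{4267} \approx 9.5291 \cdot 10^{5}$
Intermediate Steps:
$r{\left(T \right)} = \frac{2 T}{T + 3 T^{2}}$ ($r{\left(T \right)} = \frac{T + T}{\left(\left(T^{2} + T T\right) + T\right) + T^{2}} = \frac{2 T}{\left(\left(T^{2} + T^{2}\right) + T\right) + T^{2}} = \frac{2 T}{\left(2 T^{2} + T\right) + T^{2}} = \frac{2 T}{\left(T + 2 T^{2}\right) + T^{2}} = \frac{2 T}{T + 3 T^{2}}$)
$r{\left(1422 \right)} + 952911 = \frac{2}{1 + 3 \cdot 1422} + 952911 = \frac{2}{1 + 4266} + 952911 = \frac{2}{4267} + 952911 = \frac{4066071239}{4267}$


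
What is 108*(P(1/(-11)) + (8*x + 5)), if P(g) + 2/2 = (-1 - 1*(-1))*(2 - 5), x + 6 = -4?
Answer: -8208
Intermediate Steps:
x = -10 (x = -6 - 4 = -10)
P(g) = -1 (P(g) = -1 + (-1 - 1*(-1))*(2 - 5) = -1 + (-1 + 1)*(-3) = -1 + 0*(-3) = -1 + 0 = -1)
108*(P(1/(-11)) + (8*x + 5)) = 108*(-1 + (8*(-10) + 5)) = 108*(-1 + (-80 + 5)) = 108*(-1 - 75) = 108*(-76) = -8208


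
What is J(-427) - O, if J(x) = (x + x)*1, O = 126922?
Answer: -127776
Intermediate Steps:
J(x) = 2*x (J(x) = (2*x)*1 = 2*x)
J(-427) - O = 2*(-427) - 1*126922 = -854 - 126922 = -127776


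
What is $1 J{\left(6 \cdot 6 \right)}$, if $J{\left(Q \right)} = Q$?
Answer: $36$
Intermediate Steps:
$1 J{\left(6 \cdot 6 \right)} = 1 \cdot 6 \cdot 6 = 1 \cdot 36 = 36$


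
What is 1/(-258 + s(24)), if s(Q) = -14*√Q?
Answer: -43/10310 + 7*√6/15465 ≈ -0.0030620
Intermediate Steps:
1/(-258 + s(24)) = 1/(-258 - 28*√6)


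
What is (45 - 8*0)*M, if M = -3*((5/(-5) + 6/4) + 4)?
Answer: -1215/2 ≈ -607.50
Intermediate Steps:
M = -27/2 (M = -3*((5*(-⅕) + 6*(¼)) + 4) = -3*((-1 + 3/2) + 4) = -3*(½ + 4) = -3*9/2 = -27/2 ≈ -13.500)
(45 - 8*0)*M = (45 - 8*0)*(-27/2) = (45 + 0)*(-27/2) = 45*(-27/2) = -1215/2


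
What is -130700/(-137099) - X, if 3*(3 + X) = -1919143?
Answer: 263114212148/411297 ≈ 6.3972e+5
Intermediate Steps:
X = -1919152/3 (X = -3 + (⅓)*(-1919143) = -3 - 1919143/3 = -1919152/3 ≈ -6.3972e+5)
-130700/(-137099) - X = -130700/(-137099) - 1*(-1919152/3) = -130700*(-1/137099) + 1919152/3 = 130700/137099 + 1919152/3 = 263114212148/411297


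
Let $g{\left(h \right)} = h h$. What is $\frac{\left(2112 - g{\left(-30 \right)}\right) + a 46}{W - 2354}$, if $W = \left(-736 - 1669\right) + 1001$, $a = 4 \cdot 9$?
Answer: $- \frac{1434}{1879} \approx -0.76317$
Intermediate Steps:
$g{\left(h \right)} = h^{2}$
$a = 36$
$W = -1404$ ($W = -2405 + 1001 = -1404$)
$\frac{\left(2112 - g{\left(-30 \right)}\right) + a 46}{W - 2354} = \frac{\left(2112 - \left(-30\right)^{2}\right) + 36 \cdot 46}{-1404 - 2354} = \frac{\left(2112 - 900\right) + 1656}{-3758} = \left(\left(2112 - 900\right) + 1656\right) \left(- \frac{1}{3758}\right) = \left(1212 + 1656\right) \left(- \frac{1}{3758}\right) = 2868 \left(- \frac{1}{3758}\right) = - \frac{1434}{1879}$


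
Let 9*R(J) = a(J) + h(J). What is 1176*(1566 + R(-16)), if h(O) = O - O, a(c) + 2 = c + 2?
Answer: 5518576/3 ≈ 1.8395e+6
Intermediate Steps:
a(c) = c (a(c) = -2 + (c + 2) = -2 + (2 + c) = c)
h(O) = 0
R(J) = J/9 (R(J) = (J + 0)/9 = J/9)
1176*(1566 + R(-16)) = 1176*(1566 + (⅑)*(-16)) = 1176*(1566 - 16/9) = 1176*(14078/9) = 5518576/3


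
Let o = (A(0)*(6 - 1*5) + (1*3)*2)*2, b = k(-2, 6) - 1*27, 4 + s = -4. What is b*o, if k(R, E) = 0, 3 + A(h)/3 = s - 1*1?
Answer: 1620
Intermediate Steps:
s = -8 (s = -4 - 4 = -8)
A(h) = -36 (A(h) = -9 + 3*(-8 - 1*1) = -9 + 3*(-8 - 1) = -9 + 3*(-9) = -9 - 27 = -36)
b = -27 (b = 0 - 1*27 = 0 - 27 = -27)
o = -60 (o = (-36*(6 - 1*5) + (1*3)*2)*2 = (-36*(6 - 5) + 3*2)*2 = (-36*1 + 6)*2 = (-36 + 6)*2 = -30*2 = -60)
b*o = -27*(-60) = 1620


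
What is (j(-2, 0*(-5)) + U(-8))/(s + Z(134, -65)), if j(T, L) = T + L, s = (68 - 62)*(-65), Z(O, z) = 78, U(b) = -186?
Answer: 47/78 ≈ 0.60256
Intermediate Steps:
s = -390 (s = 6*(-65) = -390)
j(T, L) = L + T
(j(-2, 0*(-5)) + U(-8))/(s + Z(134, -65)) = ((0*(-5) - 2) - 186)/(-390 + 78) = ((0 - 2) - 186)/(-312) = (-2 - 186)*(-1/312) = -188*(-1/312) = 47/78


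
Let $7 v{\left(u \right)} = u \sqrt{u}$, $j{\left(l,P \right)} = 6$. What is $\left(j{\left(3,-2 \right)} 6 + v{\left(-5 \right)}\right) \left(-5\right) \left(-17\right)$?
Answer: $3060 - \frac{425 i \sqrt{5}}{7} \approx 3060.0 - 135.76 i$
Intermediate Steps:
$v{\left(u \right)} = \frac{u^{\frac{3}{2}}}{7}$ ($v{\left(u \right)} = \frac{u \sqrt{u}}{7} = \frac{u^{\frac{3}{2}}}{7}$)
$\left(j{\left(3,-2 \right)} 6 + v{\left(-5 \right)}\right) \left(-5\right) \left(-17\right) = \left(6 \cdot 6 + \frac{\left(-5\right)^{\frac{3}{2}}}{7}\right) \left(-5\right) \left(-17\right) = \left(36 + \frac{\left(-5\right) i \sqrt{5}}{7}\right) \left(-5\right) \left(-17\right) = \left(36 - \frac{5 i \sqrt{5}}{7}\right) \left(-5\right) \left(-17\right) = \left(-180 + \frac{25 i \sqrt{5}}{7}\right) \left(-17\right) = 3060 - \frac{425 i \sqrt{5}}{7}$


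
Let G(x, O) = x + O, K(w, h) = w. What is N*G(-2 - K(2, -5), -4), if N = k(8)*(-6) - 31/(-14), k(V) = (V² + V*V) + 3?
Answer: 43892/7 ≈ 6270.3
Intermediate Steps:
k(V) = 3 + 2*V² (k(V) = (V² + V²) + 3 = 2*V² + 3 = 3 + 2*V²)
N = -10973/14 (N = (3 + 2*8²)*(-6) - 31/(-14) = (3 + 2*64)*(-6) - 31*(-1/14) = (3 + 128)*(-6) + 31/14 = 131*(-6) + 31/14 = -786 + 31/14 = -10973/14 ≈ -783.79)
G(x, O) = O + x
N*G(-2 - K(2, -5), -4) = -10973*(-4 + (-2 - 1*2))/14 = -10973*(-4 + (-2 - 2))/14 = -10973*(-4 - 4)/14 = -10973/14*(-8) = 43892/7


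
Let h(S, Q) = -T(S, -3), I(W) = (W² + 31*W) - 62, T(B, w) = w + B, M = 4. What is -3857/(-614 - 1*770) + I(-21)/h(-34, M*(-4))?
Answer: -233739/51208 ≈ -4.5645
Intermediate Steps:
T(B, w) = B + w
I(W) = -62 + W² + 31*W
h(S, Q) = 3 - S (h(S, Q) = -(S - 3) = -(-3 + S) = 3 - S)
-3857/(-614 - 1*770) + I(-21)/h(-34, M*(-4)) = -3857/(-614 - 1*770) + (-62 + (-21)² + 31*(-21))/(3 - 1*(-34)) = -3857/(-614 - 770) + (-62 + 441 - 651)/(3 + 34) = -3857/(-1384) - 272/37 = -3857*(-1/1384) - 272*1/37 = 3857/1384 - 272/37 = -233739/51208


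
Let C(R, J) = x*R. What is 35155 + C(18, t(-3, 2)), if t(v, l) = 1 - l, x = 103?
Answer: 37009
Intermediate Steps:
C(R, J) = 103*R
35155 + C(18, t(-3, 2)) = 35155 + 103*18 = 35155 + 1854 = 37009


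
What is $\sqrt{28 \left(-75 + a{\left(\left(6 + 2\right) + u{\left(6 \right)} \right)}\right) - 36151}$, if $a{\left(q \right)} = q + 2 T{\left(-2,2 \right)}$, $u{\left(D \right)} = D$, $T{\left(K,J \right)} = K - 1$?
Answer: $i \sqrt{38027} \approx 195.01 i$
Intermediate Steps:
$T{\left(K,J \right)} = -1 + K$ ($T{\left(K,J \right)} = K - 1 = -1 + K$)
$a{\left(q \right)} = -6 + q$ ($a{\left(q \right)} = q + 2 \left(-1 - 2\right) = q + 2 \left(-3\right) = q - 6 = -6 + q$)
$\sqrt{28 \left(-75 + a{\left(\left(6 + 2\right) + u{\left(6 \right)} \right)}\right) - 36151} = \sqrt{28 \left(-75 + \left(-6 + \left(\left(6 + 2\right) + 6\right)\right)\right) - 36151} = \sqrt{28 \left(-75 + \left(-6 + \left(8 + 6\right)\right)\right) - 36151} = \sqrt{28 \left(-75 + \left(-6 + 14\right)\right) - 36151} = \sqrt{28 \left(-75 + 8\right) - 36151} = \sqrt{28 \left(-67\right) - 36151} = \sqrt{-1876 - 36151} = \sqrt{-38027} = i \sqrt{38027}$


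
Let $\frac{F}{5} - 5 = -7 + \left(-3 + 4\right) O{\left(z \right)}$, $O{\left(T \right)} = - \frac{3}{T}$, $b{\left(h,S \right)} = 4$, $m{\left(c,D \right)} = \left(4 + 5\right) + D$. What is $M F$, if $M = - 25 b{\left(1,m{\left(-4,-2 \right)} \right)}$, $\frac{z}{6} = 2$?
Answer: $1125$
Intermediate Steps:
$z = 12$ ($z = 6 \cdot 2 = 12$)
$m{\left(c,D \right)} = 9 + D$
$M = -100$ ($M = \left(-25\right) 4 = -100$)
$F = - \frac{45}{4}$ ($F = 25 + 5 \left(-7 + \left(-3 + 4\right) \left(- \frac{3}{12}\right)\right) = 25 + 5 \left(-7 + 1 \left(\left(-3\right) \frac{1}{12}\right)\right) = 25 + 5 \left(-7 + 1 \left(- \frac{1}{4}\right)\right) = 25 + 5 \left(-7 - \frac{1}{4}\right) = 25 + 5 \left(- \frac{29}{4}\right) = 25 - \frac{145}{4} = - \frac{45}{4} \approx -11.25$)
$M F = \left(-100\right) \left(- \frac{45}{4}\right) = 1125$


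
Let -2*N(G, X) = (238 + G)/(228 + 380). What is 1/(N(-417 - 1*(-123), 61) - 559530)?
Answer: -152/85048553 ≈ -1.7872e-6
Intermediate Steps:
N(G, X) = -119/608 - G/1216 (N(G, X) = -(238 + G)/(2*(228 + 380)) = -(238 + G)/(2*608) = -(119/304 + G/608)/2 = -119/608 - G/1216)
1/(N(-417 - 1*(-123), 61) - 559530) = 1/((-119/608 - (-417 - 1*(-123))/1216) - 559530) = 1/((-119/608 - (-417 + 123)/1216) - 559530) = 1/((-119/608 - 1/1216*(-294)) - 559530) = 1/((-119/608 + 147/608) - 559530) = 1/(7/152 - 559530) = 1/(-85048553/152) = -152/85048553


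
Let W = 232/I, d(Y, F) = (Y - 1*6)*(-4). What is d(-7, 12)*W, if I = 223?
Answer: 12064/223 ≈ 54.099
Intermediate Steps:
d(Y, F) = 24 - 4*Y (d(Y, F) = (Y - 6)*(-4) = (-6 + Y)*(-4) = 24 - 4*Y)
W = 232/223 ≈ 1.0404
d(-7, 12)*W = (24 - 4*(-7))*(232/223) = (24 + 28)*(232/223) = 52*(232/223) = 12064/223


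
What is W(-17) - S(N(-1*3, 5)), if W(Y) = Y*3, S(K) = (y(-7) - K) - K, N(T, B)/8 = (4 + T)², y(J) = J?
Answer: -28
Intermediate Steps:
N(T, B) = 8*(4 + T)²
S(K) = -7 - 2*K (S(K) = (-7 - K) - K = -7 - 2*K)
W(Y) = 3*Y
W(-17) - S(N(-1*3, 5)) = 3*(-17) - (-7 - 16*(4 - 1*3)²) = -51 - (-7 - 16*(4 - 3)²) = -51 - (-7 - 16*1²) = -51 - (-7 - 16) = -51 - 1*(-23) = -51 + 23 = -28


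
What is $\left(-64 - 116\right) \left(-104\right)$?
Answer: $18720$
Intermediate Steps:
$\left(-64 - 116\right) \left(-104\right) = \left(-180\right) \left(-104\right) = 18720$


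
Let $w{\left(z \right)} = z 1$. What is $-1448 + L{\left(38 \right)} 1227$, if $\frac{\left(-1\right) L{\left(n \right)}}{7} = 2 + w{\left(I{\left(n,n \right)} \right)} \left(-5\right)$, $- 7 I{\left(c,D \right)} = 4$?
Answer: $-43166$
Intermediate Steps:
$I{\left(c,D \right)} = - \frac{4}{7}$ ($I{\left(c,D \right)} = \left(- \frac{1}{7}\right) 4 = - \frac{4}{7}$)
$w{\left(z \right)} = z$
$L{\left(n \right)} = -34$ ($L{\left(n \right)} = - 7 \left(2 - - \frac{20}{7}\right) = - 7 \left(2 + \frac{20}{7}\right) = \left(-7\right) \frac{34}{7} = -34$)
$-1448 + L{\left(38 \right)} 1227 = -1448 - 41718 = -43166$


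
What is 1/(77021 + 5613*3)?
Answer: 1/93860 ≈ 1.0654e-5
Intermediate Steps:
1/(77021 + 5613*3) = 1/(77021 + 16839) = 1/93860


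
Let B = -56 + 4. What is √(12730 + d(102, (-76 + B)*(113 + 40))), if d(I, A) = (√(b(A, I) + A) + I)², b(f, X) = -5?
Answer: √(3545 + 204*I*√19589) ≈ 127.11 + 112.31*I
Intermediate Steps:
B = -52
d(I, A) = (I + √(-5 + A))² (d(I, A) = (√(-5 + A) + I)² = (I + √(-5 + A))²)
√(12730 + d(102, (-76 + B)*(113 + 40))) = √(12730 + (102 + √(-5 + (-76 - 52)*(113 + 40)))²) = √(12730 + (102 + √(-5 - 128*153))²) = √(12730 + (102 + √(-5 - 19584))²) = √(12730 + (102 + √(-19589))²) = √(12730 + (102 + I*√19589)²)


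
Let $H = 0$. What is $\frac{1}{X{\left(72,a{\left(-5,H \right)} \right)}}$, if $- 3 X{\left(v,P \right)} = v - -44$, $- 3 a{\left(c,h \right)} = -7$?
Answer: $- \frac{3}{116} \approx -0.025862$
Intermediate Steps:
$a{\left(c,h \right)} = \frac{7}{3}$ ($a{\left(c,h \right)} = \left(- \frac{1}{3}\right) \left(-7\right) = \frac{7}{3}$)
$X{\left(v,P \right)} = - \frac{44}{3} - \frac{v}{3}$ ($X{\left(v,P \right)} = - \frac{v - -44}{3} = - \frac{v + 44}{3} = - \frac{44 + v}{3} = - \frac{44}{3} - \frac{v}{3}$)
$\frac{1}{X{\left(72,a{\left(-5,H \right)} \right)}} = \frac{1}{- \frac{44}{3} - 24} = \frac{1}{- \frac{116}{3}} = - \frac{3}{116}$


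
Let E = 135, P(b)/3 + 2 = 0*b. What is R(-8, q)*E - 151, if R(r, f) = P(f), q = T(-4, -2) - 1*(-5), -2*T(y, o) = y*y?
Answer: -961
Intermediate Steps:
P(b) = -6 (P(b) = -6 + 3*(0*b) = -6 + 3*0 = -6 + 0 = -6)
T(y, o) = -y²/2 (T(y, o) = -y*y/2 = -y²/2)
q = -3 (q = -½*(-4)² - 1*(-5) = -½*16 + 5 = -8 + 5 = -3)
R(r, f) = -6
R(-8, q)*E - 151 = -6*135 - 151 = -810 - 151 = -961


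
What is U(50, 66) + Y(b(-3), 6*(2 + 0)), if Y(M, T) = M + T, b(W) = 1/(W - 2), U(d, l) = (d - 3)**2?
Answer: 11104/5 ≈ 2220.8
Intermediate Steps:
U(d, l) = (-3 + d)**2
b(W) = 1/(-2 + W)
U(50, 66) + Y(b(-3), 6*(2 + 0)) = (-3 + 50)**2 + (1/(-2 - 3) + 6*(2 + 0)) = 47**2 + (1/(-5) + 6*2) = 2209 + (-1/5 + 12) = 2209 + 59/5 = 11104/5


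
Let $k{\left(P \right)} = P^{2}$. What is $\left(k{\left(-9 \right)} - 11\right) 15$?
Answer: $1050$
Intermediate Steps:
$\left(k{\left(-9 \right)} - 11\right) 15 = \left(\left(-9\right)^{2} - 11\right) 15 = \left(81 - 11\right) 15 = 70 \cdot 15 = 1050$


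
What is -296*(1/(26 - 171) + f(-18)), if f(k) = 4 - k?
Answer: -943944/145 ≈ -6510.0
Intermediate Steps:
-296*(1/(26 - 171) + f(-18)) = -296*(1/(26 - 171) + (4 - 1*(-18))) = -296*(1/(-145) + (4 + 18)) = -296*(-1/145 + 22) = -296*3189/145 = -943944/145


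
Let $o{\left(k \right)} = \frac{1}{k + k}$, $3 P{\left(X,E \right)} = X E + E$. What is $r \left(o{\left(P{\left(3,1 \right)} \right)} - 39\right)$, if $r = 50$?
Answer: $- \frac{7725}{4} \approx -1931.3$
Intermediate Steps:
$P{\left(X,E \right)} = \frac{E}{3} + \frac{E X}{3}$ ($P{\left(X,E \right)} = \frac{X E + E}{3} = \frac{E X + E}{3} = \frac{E + E X}{3} = \frac{E}{3} + \frac{E X}{3}$)
$o{\left(k \right)} = \frac{1}{2 k}$
$r \left(o{\left(P{\left(3,1 \right)} \right)} - 39\right) = 50 \left(\frac{1}{2 \cdot \frac{1}{3} \cdot 1 \left(1 + 3\right)} - 39\right) = 50 \left(\frac{1}{2 \cdot \frac{1}{3} \cdot 1 \cdot 4} - 39\right) = 50 \left(\frac{1}{2 \cdot \frac{4}{3}} - 39\right) = 50 \left(\frac{1}{2} \cdot \frac{3}{4} - 39\right) = 50 \left(\frac{3}{8} - 39\right) = 50 \left(- \frac{309}{8}\right) = - \frac{7725}{4}$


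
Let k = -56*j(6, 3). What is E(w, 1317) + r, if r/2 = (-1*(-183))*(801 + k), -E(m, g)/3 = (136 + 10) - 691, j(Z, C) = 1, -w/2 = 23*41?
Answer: 274305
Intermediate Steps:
w = -1886 (w = -46*41 = -2*943 = -1886)
k = -56 (k = -56*1 = -56)
E(m, g) = 1635 (E(m, g) = -3*((136 + 10) - 691) = -3*(146 - 691) = -3*(-545) = 1635)
r = 272670 (r = 2*((-1*(-183))*(801 - 56)) = 2*(183*745) = 2*136335 = 272670)
E(w, 1317) + r = 1635 + 272670 = 274305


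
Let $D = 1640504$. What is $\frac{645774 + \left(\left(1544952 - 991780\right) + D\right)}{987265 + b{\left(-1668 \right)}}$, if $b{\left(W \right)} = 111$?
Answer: $\frac{1419725}{493688} \approx 2.8758$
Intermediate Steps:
$\frac{645774 + \left(\left(1544952 - 991780\right) + D\right)}{987265 + b{\left(-1668 \right)}} = \frac{645774 + \left(\left(1544952 - 991780\right) + 1640504\right)}{987265 + 111} = \frac{645774 + \left(553172 + 1640504\right)}{987376} = \left(645774 + 2193676\right) \frac{1}{987376} = 2839450 \cdot \frac{1}{987376} = \frac{1419725}{493688}$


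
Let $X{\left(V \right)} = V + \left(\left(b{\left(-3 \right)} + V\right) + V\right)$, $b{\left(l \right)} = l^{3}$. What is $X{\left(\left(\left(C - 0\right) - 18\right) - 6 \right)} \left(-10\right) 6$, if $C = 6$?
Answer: $4860$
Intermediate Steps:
$X{\left(V \right)} = -27 + 3 V$ ($X{\left(V \right)} = V + \left(\left(\left(-3\right)^{3} + V\right) + V\right) = V + \left(\left(-27 + V\right) + V\right) = V + \left(-27 + 2 V\right) = -27 + 3 V$)
$X{\left(\left(\left(C - 0\right) - 18\right) - 6 \right)} \left(-10\right) 6 = \left(-27 + 3 \left(\left(\left(6 - 0\right) - 18\right) - 6\right)\right) \left(-10\right) 6 = \left(-27 + 3 \left(\left(\left(6 + 0\right) - 18\right) - 6\right)\right) \left(-10\right) 6 = \left(-27 + 3 \left(\left(6 - 18\right) - 6\right)\right) \left(-10\right) 6 = \left(-27 + 3 \left(-12 - 6\right)\right) \left(-10\right) 6 = \left(-27 + 3 \left(-18\right)\right) \left(-10\right) 6 = \left(-27 - 54\right) \left(-10\right) 6 = \left(-81\right) \left(-10\right) 6 = 810 \cdot 6 = 4860$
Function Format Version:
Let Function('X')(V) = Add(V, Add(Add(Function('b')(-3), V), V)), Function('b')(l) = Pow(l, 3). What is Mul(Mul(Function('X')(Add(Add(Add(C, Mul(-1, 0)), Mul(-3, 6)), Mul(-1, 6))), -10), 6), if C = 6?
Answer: 4860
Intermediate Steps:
Function('X')(V) = Add(-27, Mul(3, V)) (Function('X')(V) = Add(V, Add(Add(Pow(-3, 3), V), V)) = Add(V, Add(Add(-27, V), V)) = Add(V, Add(-27, Mul(2, V))) = Add(-27, Mul(3, V)))
Mul(Mul(Function('X')(Add(Add(Add(C, Mul(-1, 0)), Mul(-3, 6)), Mul(-1, 6))), -10), 6) = Mul(Mul(Add(-27, Mul(3, Add(Add(Add(6, Mul(-1, 0)), Mul(-3, 6)), Mul(-1, 6)))), -10), 6) = Mul(Mul(Add(-27, Mul(3, Add(Add(Add(6, 0), -18), -6))), -10), 6) = Mul(Mul(Add(-27, Mul(3, Add(Add(6, -18), -6))), -10), 6) = Mul(Mul(Add(-27, Mul(3, Add(-12, -6))), -10), 6) = Mul(Mul(Add(-27, Mul(3, -18)), -10), 6) = Mul(Mul(Add(-27, -54), -10), 6) = Mul(Mul(-81, -10), 6) = Mul(810, 6) = 4860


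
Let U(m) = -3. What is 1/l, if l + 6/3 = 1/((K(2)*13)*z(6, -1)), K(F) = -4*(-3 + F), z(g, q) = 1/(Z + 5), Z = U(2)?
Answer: -26/51 ≈ -0.50980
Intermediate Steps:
Z = -3
z(g, q) = 1/2 (z(g, q) = 1/(-3 + 5) = 1/2)
K(F) = 12 - 4*F
l = -51/26 (l = -2 + 1/(((12 - 4*2)*13)*(1/2)) = -2 + 1/(((12 - 8)*13)*(1/2)) = -2 + 1/((4*13)*(1/2)) = -2 + 1/(52*(1/2)) = -2 + 1/26 = -51/26 ≈ -1.9615)
1/l = 1/(-51/26) = -26/51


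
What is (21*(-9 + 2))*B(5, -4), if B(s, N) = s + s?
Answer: -1470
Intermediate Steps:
B(s, N) = 2*s
(21*(-9 + 2))*B(5, -4) = (21*(-9 + 2))*(2*5) = (21*(-7))*10 = -147*10 = -1470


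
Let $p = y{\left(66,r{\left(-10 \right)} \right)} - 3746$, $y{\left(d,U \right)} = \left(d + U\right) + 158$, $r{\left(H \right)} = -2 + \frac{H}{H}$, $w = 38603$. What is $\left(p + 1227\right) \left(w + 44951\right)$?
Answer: $-191839984$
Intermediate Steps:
$r{\left(H \right)} = -1$ ($r{\left(H \right)} = -2 + 1 = -1$)
$y{\left(d,U \right)} = 158 + U + d$ ($y{\left(d,U \right)} = \left(U + d\right) + 158 = 158 + U + d$)
$p = -3523$ ($p = \left(158 - 1 + 66\right) - 3746 = 223 - 3746 = -3523$)
$\left(p + 1227\right) \left(w + 44951\right) = \left(-3523 + 1227\right) \left(38603 + 44951\right) = \left(-2296\right) 83554 = -191839984$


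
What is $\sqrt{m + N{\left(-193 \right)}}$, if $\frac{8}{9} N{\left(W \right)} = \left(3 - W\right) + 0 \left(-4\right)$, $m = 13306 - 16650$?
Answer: $\frac{i \sqrt{12494}}{2} \approx 55.888 i$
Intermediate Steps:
$m = -3344$ ($m = 13306 - 16650 = -3344$)
$N{\left(W \right)} = \frac{27}{8} - \frac{9 W}{8}$ ($N{\left(W \right)} = \frac{9 \left(\left(3 - W\right) + 0 \left(-4\right)\right)}{8} = \frac{9 \left(\left(3 - W\right) + 0\right)}{8} = \frac{9 \left(3 - W\right)}{8} = \frac{27}{8} - \frac{9 W}{8}$)
$\sqrt{m + N{\left(-193 \right)}} = \sqrt{-3344 + \left(\frac{27}{8} - - \frac{1737}{8}\right)} = \sqrt{-3344 + \left(\frac{27}{8} + \frac{1737}{8}\right)} = \sqrt{-3344 + \frac{441}{2}} = \sqrt{- \frac{6247}{2}} = \frac{i \sqrt{12494}}{2}$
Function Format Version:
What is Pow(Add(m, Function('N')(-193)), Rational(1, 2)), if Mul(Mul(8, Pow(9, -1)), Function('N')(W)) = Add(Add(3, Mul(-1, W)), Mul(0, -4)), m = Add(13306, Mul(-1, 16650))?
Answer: Mul(Rational(1, 2), I, Pow(12494, Rational(1, 2))) ≈ Mul(55.888, I)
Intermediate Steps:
m = -3344 (m = Add(13306, -16650) = -3344)
Function('N')(W) = Add(Rational(27, 8), Mul(Rational(-9, 8), W)) (Function('N')(W) = Mul(Rational(9, 8), Add(Add(3, Mul(-1, W)), Mul(0, -4))) = Mul(Rational(9, 8), Add(Add(3, Mul(-1, W)), 0)) = Mul(Rational(9, 8), Add(3, Mul(-1, W))) = Add(Rational(27, 8), Mul(Rational(-9, 8), W)))
Pow(Add(m, Function('N')(-193)), Rational(1, 2)) = Pow(Add(-3344, Add(Rational(27, 8), Mul(Rational(-9, 8), -193))), Rational(1, 2)) = Pow(Add(-3344, Add(Rational(27, 8), Rational(1737, 8))), Rational(1, 2)) = Pow(Add(-3344, Rational(441, 2)), Rational(1, 2)) = Pow(Rational(-6247, 2), Rational(1, 2)) = Mul(Rational(1, 2), I, Pow(12494, Rational(1, 2)))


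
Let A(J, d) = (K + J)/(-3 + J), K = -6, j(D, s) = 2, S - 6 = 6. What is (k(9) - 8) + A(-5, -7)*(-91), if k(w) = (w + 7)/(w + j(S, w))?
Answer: -11587/88 ≈ -131.67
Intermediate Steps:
S = 12 (S = 6 + 6 = 12)
k(w) = (7 + w)/(2 + w) (k(w) = (w + 7)/(w + 2) = (7 + w)/(2 + w))
A(J, d) = (-6 + J)/(-3 + J)
(k(9) - 8) + A(-5, -7)*(-91) = ((7 + 9)/(2 + 9) - 8) + ((-6 - 5)/(-3 - 5))*(-91) = (16/11 - 8) + (-11/(-8))*(-91) = ((1/11)*16 - 8) - ⅛*(-11)*(-91) = (16/11 - 8) + (11/8)*(-91) = -72/11 - 1001/8 = -11587/88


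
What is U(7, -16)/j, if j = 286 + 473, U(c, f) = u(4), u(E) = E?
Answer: 4/759 ≈ 0.0052701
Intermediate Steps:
U(c, f) = 4
j = 759
U(7, -16)/j = 4/759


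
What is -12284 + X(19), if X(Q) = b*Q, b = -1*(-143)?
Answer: -9567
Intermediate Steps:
b = 143
X(Q) = 143*Q
-12284 + X(19) = -12284 + 143*19 = -12284 + 2717 = -9567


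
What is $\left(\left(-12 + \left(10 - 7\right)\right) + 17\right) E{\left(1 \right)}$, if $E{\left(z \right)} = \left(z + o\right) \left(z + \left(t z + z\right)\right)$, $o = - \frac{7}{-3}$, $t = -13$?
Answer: $- \frac{880}{3} \approx -293.33$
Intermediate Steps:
$o = \frac{7}{3}$ ($o = \left(-7\right) \left(- \frac{1}{3}\right) = \frac{7}{3} \approx 2.3333$)
$E{\left(z \right)} = - 11 z \left(\frac{7}{3} + z\right)$ ($E{\left(z \right)} = \left(z + \frac{7}{3}\right) \left(z + \left(- 13 z + z\right)\right) = \left(\frac{7}{3} + z\right) \left(z - 12 z\right) = \left(\frac{7}{3} + z\right) \left(- 11 z\right) = - 11 z \left(\frac{7}{3} + z\right)$)
$\left(\left(-12 + \left(10 - 7\right)\right) + 17\right) E{\left(1 \right)} = \left(\left(-12 + \left(10 - 7\right)\right) + 17\right) \left(\left(- \frac{11}{3}\right) 1 \left(7 + 3 \cdot 1\right)\right) = \left(\left(-12 + 3\right) + 17\right) \left(\left(- \frac{11}{3}\right) 1 \left(7 + 3\right)\right) = \left(-9 + 17\right) \left(\left(- \frac{11}{3}\right) 1 \cdot 10\right) = 8 \left(- \frac{110}{3}\right) = - \frac{880}{3}$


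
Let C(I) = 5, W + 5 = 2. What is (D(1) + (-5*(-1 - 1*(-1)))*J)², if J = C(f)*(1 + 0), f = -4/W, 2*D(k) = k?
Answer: ¼ ≈ 0.25000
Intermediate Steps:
W = -3 (W = -5 + 2 = -3)
D(k) = k/2
f = 4/3 (f = -4/(-3) = -4*(-⅓) = 4/3 ≈ 1.3333)
J = 5 (J = 5*(1 + 0) = 5*1 = 5)
(D(1) + (-5*(-1 - 1*(-1)))*J)² = ((½)*1 - 5*(-1 - 1*(-1))*5)² = (½ - 5*(-1 + 1)*5)² = (½ - 5*0*5)² = (½ + 0*5)² = (½ + 0)² = (½)² = ¼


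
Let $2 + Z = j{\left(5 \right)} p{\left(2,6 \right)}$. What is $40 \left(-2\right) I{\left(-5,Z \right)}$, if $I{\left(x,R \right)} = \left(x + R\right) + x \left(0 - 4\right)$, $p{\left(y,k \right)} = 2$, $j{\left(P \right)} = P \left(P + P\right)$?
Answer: $-9040$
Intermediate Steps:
$j{\left(P \right)} = 2 P^{2}$ ($j{\left(P \right)} = P 2 P = 2 P^{2}$)
$Z = 98$ ($Z = -2 + 2 \cdot 5^{2} \cdot 2 = -2 + 2 \cdot 25 \cdot 2 = -2 + 50 \cdot 2 = -2 + 100 = 98$)
$I{\left(x,R \right)} = R - 3 x$ ($I{\left(x,R \right)} = \left(R + x\right) + x \left(-4\right) = \left(R + x\right) - 4 x = R - 3 x$)
$40 \left(-2\right) I{\left(-5,Z \right)} = 40 \left(-2\right) \left(98 - -15\right) = - 80 \left(98 + 15\right) = \left(-80\right) 113 = -9040$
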